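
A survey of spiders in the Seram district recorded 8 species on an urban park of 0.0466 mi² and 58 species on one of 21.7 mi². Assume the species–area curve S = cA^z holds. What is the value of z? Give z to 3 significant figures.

0.322

Taking logs: ln S = ln c + z ln A, so z = (ln S₂ − ln S₁)/(ln A₂ − ln A₁).
z = ln(58/8) / ln(21.7/0.0466) = ln(7.25) / ln(465.7) = 1.9810 / 6.1435 = 0.3225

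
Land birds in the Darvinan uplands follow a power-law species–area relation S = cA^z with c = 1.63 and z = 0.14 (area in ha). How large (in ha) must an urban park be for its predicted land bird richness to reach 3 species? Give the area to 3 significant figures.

3 = 1.63 × A^0.14  ⇒  A^0.14 = 3/1.63 = 1.84
ln A = ln(1.84) / 0.14 = 0.6100 / 0.14 = 4.3574
A = e^4.3574 ≈ 78.05 ha

78.1 ha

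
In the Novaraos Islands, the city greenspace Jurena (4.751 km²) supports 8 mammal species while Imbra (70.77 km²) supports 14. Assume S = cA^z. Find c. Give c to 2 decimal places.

5.79

z = ln(S₂/S₁) / ln(A₂/A₁) = ln(14/8) / ln(70.77/4.751) = 0.5596 / 2.7011 = 0.2072
c = S₁ / A₁^z = 8 / 4.751^0.2072 = 8 / 1.381 = 5.793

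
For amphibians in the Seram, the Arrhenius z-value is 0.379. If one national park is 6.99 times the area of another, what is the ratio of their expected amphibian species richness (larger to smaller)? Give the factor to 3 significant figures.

2.09

S₂/S₁ = (A₂/A₁)^z = 6.99^0.379
ln(S₂/S₁) = 0.379 × ln 6.99 = 0.379 × 1.9445 = 0.7370
S₂/S₁ = e^0.7370 ≈ 2.09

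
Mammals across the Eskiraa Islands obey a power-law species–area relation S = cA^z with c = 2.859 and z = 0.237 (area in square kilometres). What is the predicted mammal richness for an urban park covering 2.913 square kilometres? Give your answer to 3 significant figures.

S = 2.859 × 2.913^0.237
ln S = ln 2.859 + 0.237 × ln 2.913 = 1.0505 + 0.237 × 1.0692 = 1.3039
S = e^1.3039 ≈ 3.684

3.68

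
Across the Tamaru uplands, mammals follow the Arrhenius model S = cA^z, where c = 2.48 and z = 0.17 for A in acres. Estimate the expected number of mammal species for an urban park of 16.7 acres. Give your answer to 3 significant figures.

S = 2.48 × 16.7^0.17
ln S = ln 2.48 + 0.17 × ln 16.7 = 0.9083 + 0.17 × 2.8154 = 1.3869
S = e^1.3869 ≈ 4.002

4.00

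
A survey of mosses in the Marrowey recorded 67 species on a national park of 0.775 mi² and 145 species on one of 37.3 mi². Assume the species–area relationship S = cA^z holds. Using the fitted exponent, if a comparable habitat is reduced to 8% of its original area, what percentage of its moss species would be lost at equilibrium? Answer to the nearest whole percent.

40%

z = ln(145/67) / ln(37.3/0.775) = 0.7720 / 3.8739 = 0.1993
S_new/S_old = (A_new/A_old)^z = 0.08^0.1993 = exp(0.1993 × -2.5257) = 0.6045
Fraction lost = 1 − 0.6045 = 0.3955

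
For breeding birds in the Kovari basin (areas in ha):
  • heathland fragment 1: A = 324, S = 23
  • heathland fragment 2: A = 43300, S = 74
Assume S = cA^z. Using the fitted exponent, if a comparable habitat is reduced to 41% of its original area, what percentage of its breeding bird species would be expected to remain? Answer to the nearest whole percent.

z = ln(74/23) / ln(43300/324) = 1.1686 / 4.8952 = 0.2387
S_new/S_old = (A_new/A_old)^z = 0.41^0.2387 = exp(0.2387 × -0.8916) = 0.8083

81%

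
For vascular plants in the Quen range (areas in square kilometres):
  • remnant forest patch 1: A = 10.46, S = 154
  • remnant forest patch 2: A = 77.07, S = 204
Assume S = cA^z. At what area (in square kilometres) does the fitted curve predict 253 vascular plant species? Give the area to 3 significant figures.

356 square kilometres

z = ln(204/154) / ln(77.07/10.46) = 0.2812 / 1.9972 = 0.1408
c = 154 / 10.46^0.1408 = 154 / 1.392 = 110.7
A = (253/110.7)^(1/0.1408) ⇒ ln A = ln(2.286)/0.1408 = 5.8738
A = e^5.8738 ≈ 355.6 square kilometres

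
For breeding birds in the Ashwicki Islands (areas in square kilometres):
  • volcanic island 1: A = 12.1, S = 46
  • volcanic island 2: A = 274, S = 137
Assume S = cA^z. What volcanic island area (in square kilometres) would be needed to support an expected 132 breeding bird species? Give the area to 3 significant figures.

z = ln(137/46) / ln(274/12.1) = 1.0913 / 3.1199 = 0.3498
c = 46 / 12.1^0.3498 = 46 / 2.392 = 19.23
A = (132/19.23)^(1/0.3498) ⇒ ln A = ln(6.864)/0.3498 = 5.5068
A = e^5.5068 ≈ 246.4 square kilometres

246 square kilometres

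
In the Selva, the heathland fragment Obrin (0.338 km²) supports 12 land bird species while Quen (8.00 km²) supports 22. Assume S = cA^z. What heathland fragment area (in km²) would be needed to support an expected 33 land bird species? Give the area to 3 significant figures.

66.4 km²

z = ln(22/12) / ln(8/0.338) = 0.6061 / 3.1642 = 0.1916
c = 12 / 0.338^0.1916 = 12 / 0.8124 = 14.77
A = (33/14.77)^(1/0.1916) ⇒ ln A = ln(2.234)/0.1916 = 4.1961
A = e^4.1961 ≈ 66.42 km²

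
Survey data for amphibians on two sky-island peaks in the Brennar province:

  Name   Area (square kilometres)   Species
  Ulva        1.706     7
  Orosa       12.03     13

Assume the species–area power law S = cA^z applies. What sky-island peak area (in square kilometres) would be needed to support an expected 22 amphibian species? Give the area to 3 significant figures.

z = ln(13/7) / ln(12.03/1.706) = 0.6190 / 1.9533 = 0.3169
c = 7 / 1.706^0.3169 = 7 / 1.184 = 5.91
A = (22/5.91)^(1/0.3169) ⇒ ln A = ln(3.723)/0.3169 = 4.1474
A = e^4.1474 ≈ 63.27 square kilometres

63.3 square kilometres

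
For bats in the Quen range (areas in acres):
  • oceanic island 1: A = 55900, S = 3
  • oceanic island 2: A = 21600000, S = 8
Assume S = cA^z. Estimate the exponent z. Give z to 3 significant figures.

Taking logs: ln S = ln c + z ln A, so z = (ln S₂ − ln S₁)/(ln A₂ − ln A₁).
z = ln(8/3) / ln(21600000/55900) = ln(2.667) / ln(386.4) = 0.9808 / 5.9569 = 0.1647

0.165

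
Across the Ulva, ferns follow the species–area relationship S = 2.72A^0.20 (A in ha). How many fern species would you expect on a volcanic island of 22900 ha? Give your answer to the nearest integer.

20 species

S = 2.72 × 22900^0.2 = 2.72 × 7.447 ≈ 20.26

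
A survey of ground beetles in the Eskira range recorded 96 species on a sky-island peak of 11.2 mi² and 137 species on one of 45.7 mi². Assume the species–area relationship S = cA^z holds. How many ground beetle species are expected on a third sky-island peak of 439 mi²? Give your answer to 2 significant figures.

z = ln(137/96) / ln(45.7/11.2) = 0.3556 / 1.4062 = 0.2529
c = 96 / 11.2^0.2529 = 96 / 1.842 = 52.11
S₃ = 52.11 × 439^0.2529 = 52.11 × 4.659 ≈ 242.8

240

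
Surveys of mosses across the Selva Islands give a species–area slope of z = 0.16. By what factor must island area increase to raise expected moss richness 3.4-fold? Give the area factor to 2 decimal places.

(A₂/A₁)^0.16 = 3.4, so A₂/A₁ = 3.4^(1/0.16) = 3.4^6.25
ln(A₂/A₁) = ln 3.4 / 0.16 = 1.2238 / 0.16 = 7.6486
A₂/A₁ = e^7.6486 ≈ 2098

2097.70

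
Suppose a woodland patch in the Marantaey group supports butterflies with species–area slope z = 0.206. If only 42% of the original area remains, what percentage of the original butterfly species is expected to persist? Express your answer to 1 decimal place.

S_new/S_old = (A_new/A_old)^z = 0.42^0.206
= exp(0.206 × ln 0.42) = exp(0.206 × -0.8675) = exp(-0.1787) ≈ 0.8364

83.6%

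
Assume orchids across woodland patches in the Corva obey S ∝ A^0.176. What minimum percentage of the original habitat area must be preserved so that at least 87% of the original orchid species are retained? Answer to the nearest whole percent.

Need (A_new/A_old)^0.176 = 0.87, so A_new/A_old = 0.87^(1/0.176) = 0.87^5.682
ln(A_new/A_old) = ln 0.87 / 0.176 = -0.1393 / 0.176 = -0.7913
A_new/A_old = e^-0.7913 ≈ 0.4533

45%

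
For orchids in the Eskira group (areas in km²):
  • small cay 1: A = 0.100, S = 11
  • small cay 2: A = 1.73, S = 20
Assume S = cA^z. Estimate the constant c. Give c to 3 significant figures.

17.8

z = ln(S₂/S₁) / ln(A₂/A₁) = ln(20/11) / ln(1.73/0.1) = 0.5978 / 2.8507 = 0.2097
c = S₁ / A₁^z = 11 / 0.1^0.2097 = 11 / 0.617 = 17.83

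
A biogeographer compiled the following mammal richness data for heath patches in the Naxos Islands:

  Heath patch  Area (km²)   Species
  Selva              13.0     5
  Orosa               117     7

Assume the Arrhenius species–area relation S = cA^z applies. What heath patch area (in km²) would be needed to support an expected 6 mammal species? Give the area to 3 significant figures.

42.8 km²

z = ln(7/5) / ln(117/13) = 0.3365 / 2.1972 = 0.1531
c = 5 / 13^0.1531 = 5 / 1.481 = 3.376
A = (6/3.376)^(1/0.1531) ⇒ ln A = ln(1.777)/0.1531 = 3.7555
A = e^3.7555 ≈ 42.76 km²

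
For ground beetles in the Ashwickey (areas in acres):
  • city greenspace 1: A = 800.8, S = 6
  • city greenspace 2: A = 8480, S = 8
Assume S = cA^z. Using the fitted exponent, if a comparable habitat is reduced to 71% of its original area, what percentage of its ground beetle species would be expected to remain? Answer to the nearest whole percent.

96%

z = ln(8/6) / ln(8480/800.8) = 0.2877 / 2.3599 = 0.1219
S_new/S_old = (A_new/A_old)^z = 0.71^0.1219 = exp(0.1219 × -0.3425) = 0.9591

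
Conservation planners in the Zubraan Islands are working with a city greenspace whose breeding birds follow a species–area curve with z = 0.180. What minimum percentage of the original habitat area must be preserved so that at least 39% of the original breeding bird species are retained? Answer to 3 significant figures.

0.535%

Need (A_new/A_old)^0.18 = 0.39, so A_new/A_old = 0.39^(1/0.18) = 0.39^5.556
ln(A_new/A_old) = ln 0.39 / 0.18 = -0.9416 / 0.18 = -5.2312
A_new/A_old = e^-5.2312 ≈ 0.005347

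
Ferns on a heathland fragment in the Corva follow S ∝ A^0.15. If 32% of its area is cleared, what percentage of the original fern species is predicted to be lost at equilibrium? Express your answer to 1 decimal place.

5.6%

S_new/S_old = (A_new/A_old)^z = 0.68^0.15
= exp(0.15 × ln 0.68) = exp(0.15 × -0.3857) = exp(-0.0578) ≈ 0.9438
Fraction lost = 1 − 0.9438 = 0.05621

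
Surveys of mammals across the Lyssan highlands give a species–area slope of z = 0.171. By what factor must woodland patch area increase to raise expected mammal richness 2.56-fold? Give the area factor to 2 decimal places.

243.99

(A₂/A₁)^0.171 = 2.56, so A₂/A₁ = 2.56^(1/0.171) = 2.56^5.848
ln(A₂/A₁) = ln 2.56 / 0.171 = 0.9400 / 0.171 = 5.4971
A₂/A₁ = e^5.4971 ≈ 244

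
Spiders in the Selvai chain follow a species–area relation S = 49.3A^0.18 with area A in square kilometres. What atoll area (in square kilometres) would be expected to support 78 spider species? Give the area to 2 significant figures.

78 = 49.3 × A^0.18  ⇒  A^0.18 = 78/49.3 = 1.582
ln A = ln(1.582) / 0.18 = 0.4588 / 0.18 = 2.5488
A = e^2.5488 ≈ 12.79 square kilometres

13 square kilometres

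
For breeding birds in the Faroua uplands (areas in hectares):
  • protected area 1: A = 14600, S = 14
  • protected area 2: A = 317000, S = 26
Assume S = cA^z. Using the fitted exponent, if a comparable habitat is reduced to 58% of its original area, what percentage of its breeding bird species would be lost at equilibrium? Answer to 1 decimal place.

z = ln(26/14) / ln(317000/14600) = 0.6190 / 3.0779 = 0.2011
S_new/S_old = (A_new/A_old)^z = 0.58^0.2011 = exp(0.2011 × -0.5447) = 0.8962
Fraction lost = 1 − 0.8962 = 0.1038

10.4%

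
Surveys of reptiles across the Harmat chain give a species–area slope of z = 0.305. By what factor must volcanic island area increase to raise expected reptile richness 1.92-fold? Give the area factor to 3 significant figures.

(A₂/A₁)^0.305 = 1.92, so A₂/A₁ = 1.92^(1/0.305) = 1.92^3.279
ln(A₂/A₁) = ln 1.92 / 0.305 = 0.6523 / 0.305 = 2.1388
A₂/A₁ = e^2.1388 ≈ 8.489

8.49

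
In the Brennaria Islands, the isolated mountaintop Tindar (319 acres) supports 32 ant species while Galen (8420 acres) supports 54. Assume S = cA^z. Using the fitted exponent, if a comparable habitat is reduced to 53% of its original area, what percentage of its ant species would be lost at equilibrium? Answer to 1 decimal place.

z = ln(54/32) / ln(8420/319) = 0.5232 / 3.2732 = 0.1599
S_new/S_old = (A_new/A_old)^z = 0.53^0.1599 = exp(0.1599 × -0.6349) = 0.9035
Fraction lost = 1 − 0.9035 = 0.09651

9.7%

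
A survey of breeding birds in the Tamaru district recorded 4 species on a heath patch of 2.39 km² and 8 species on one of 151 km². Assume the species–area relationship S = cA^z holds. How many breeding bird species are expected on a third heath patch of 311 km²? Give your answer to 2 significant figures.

9.0

z = ln(8/4) / ln(151/2.39) = 0.6931 / 4.1460 = 0.1672
c = 4 / 2.39^0.1672 = 4 / 1.157 = 3.458
S₃ = 3.458 × 311^0.1672 = 3.458 × 2.611 ≈ 9.027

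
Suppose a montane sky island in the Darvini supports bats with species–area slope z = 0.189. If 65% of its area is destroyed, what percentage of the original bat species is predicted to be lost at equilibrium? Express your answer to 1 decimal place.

S_new/S_old = (A_new/A_old)^z = 0.35^0.189
= exp(0.189 × ln 0.35) = exp(0.189 × -1.0498) = exp(-0.1984) ≈ 0.82
Fraction lost = 1 − 0.82 = 0.18

18.0%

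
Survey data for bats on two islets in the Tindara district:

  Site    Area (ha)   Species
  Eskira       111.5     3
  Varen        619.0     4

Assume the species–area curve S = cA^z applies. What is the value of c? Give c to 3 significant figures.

1.36

z = ln(S₂/S₁) / ln(A₂/A₁) = ln(4/3) / ln(619/111.5) = 0.2877 / 1.7141 = 0.1678
c = S₁ / A₁^z = 3 / 111.5^0.1678 = 3 / 2.206 = 1.36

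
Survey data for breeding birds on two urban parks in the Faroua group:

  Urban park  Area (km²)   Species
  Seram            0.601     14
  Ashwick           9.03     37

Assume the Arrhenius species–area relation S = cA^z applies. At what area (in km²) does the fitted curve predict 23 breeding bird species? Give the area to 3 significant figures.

2.40 km²

z = ln(37/14) / ln(9.03/0.601) = 0.9719 / 2.7097 = 0.3587
c = 14 / 0.601^0.3587 = 14 / 0.8331 = 16.8
A = (23/16.8)^(1/0.3587) ⇒ ln A = ln(1.369)/0.3587 = 0.8750
A = e^0.8750 ≈ 2.399 km²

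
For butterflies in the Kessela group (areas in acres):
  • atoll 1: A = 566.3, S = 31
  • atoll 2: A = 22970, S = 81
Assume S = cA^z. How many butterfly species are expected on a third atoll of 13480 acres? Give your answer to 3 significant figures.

70.5

z = ln(81/31) / ln(22970/566.3) = 0.9605 / 3.7028 = 0.2594
c = 31 / 566.3^0.2594 = 31 / 5.177 = 5.988
S₃ = 5.988 × 13480^0.2594 = 5.988 × 11.78 ≈ 70.54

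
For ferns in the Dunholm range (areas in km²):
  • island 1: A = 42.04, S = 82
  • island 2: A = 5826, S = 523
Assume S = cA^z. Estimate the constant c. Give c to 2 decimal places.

z = ln(S₂/S₁) / ln(A₂/A₁) = ln(523/82) / ln(5826/42.04) = 1.8529 / 4.9315 = 0.3757
c = S₁ / A₁^z = 82 / 42.04^0.3757 = 82 / 4.074 = 20.13

20.13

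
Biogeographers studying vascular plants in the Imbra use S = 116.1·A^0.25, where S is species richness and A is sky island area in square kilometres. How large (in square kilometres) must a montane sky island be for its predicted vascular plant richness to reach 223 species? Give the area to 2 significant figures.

14 square kilometres

223 = 116.1 × A^0.25  ⇒  A^0.25 = 223/116.1 = 1.921
ln A = ln(1.921) / 0.25 = 0.6527 / 0.25 = 2.6109
A = e^2.6109 ≈ 13.61 square kilometres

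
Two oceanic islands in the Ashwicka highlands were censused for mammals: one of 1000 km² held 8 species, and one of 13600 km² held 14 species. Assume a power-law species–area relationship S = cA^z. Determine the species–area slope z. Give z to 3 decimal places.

0.214

Taking logs: ln S = ln c + z ln A, so z = (ln S₂ − ln S₁)/(ln A₂ − ln A₁).
z = ln(14/8) / ln(13600/1000) = ln(1.75) / ln(13.6) = 0.5596 / 2.6101 = 0.2144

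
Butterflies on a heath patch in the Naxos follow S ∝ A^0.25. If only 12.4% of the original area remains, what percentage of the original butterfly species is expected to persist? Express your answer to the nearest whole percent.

59%

S_new/S_old = (A_new/A_old)^z = 0.124^0.25
= exp(0.25 × ln 0.124) = exp(0.25 × -2.0875) = exp(-0.5219) ≈ 0.5934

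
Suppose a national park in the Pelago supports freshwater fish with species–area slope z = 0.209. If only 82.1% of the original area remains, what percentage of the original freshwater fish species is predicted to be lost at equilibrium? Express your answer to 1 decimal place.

S_new/S_old = (A_new/A_old)^z = 0.821^0.209
= exp(0.209 × ln 0.821) = exp(0.209 × -0.1972) = exp(-0.0412) ≈ 0.9596
Fraction lost = 1 − 0.9596 = 0.04038

4.0%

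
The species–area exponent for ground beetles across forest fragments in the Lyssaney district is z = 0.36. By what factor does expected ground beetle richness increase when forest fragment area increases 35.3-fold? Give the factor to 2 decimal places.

S₂/S₁ = (A₂/A₁)^z = 35.3^0.36
ln(S₂/S₁) = 0.36 × ln 35.3 = 0.36 × 3.5639 = 1.2830
S₂/S₁ = e^1.2830 ≈ 3.607

3.61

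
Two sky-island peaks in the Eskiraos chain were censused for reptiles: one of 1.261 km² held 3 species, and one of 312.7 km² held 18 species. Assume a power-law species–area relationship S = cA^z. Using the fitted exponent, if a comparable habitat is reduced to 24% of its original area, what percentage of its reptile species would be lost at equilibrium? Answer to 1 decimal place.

z = ln(18/3) / ln(312.7/1.261) = 1.7918 / 5.5133 = 0.3250
S_new/S_old = (A_new/A_old)^z = 0.24^0.3250 = exp(0.3250 × -1.4271) = 0.6289
Fraction lost = 1 − 0.6289 = 0.3711

37.1%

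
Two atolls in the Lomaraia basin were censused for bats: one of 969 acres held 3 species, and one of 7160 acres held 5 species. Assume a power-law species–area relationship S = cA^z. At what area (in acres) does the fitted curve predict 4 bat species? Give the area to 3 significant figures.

2990 acres

z = ln(5/3) / ln(7160/969) = 0.5108 / 2.0000 = 0.2554
c = 3 / 969^0.2554 = 3 / 5.791 = 0.5181
A = (4/0.5181)^(1/0.2554) ⇒ ln A = ln(7.721)/0.2554 = 8.0026
A = e^8.0026 ≈ 2989 acres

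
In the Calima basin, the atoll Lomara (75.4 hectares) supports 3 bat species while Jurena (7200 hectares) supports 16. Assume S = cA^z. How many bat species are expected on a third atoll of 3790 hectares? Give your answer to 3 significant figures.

12.6

z = ln(16/3) / ln(7200/75.4) = 1.6740 / 4.5590 = 0.3672
c = 3 / 75.4^0.3672 = 3 / 4.89 = 0.6135
S₃ = 0.6135 × 3790^0.3672 = 0.6135 × 20.61 ≈ 12.64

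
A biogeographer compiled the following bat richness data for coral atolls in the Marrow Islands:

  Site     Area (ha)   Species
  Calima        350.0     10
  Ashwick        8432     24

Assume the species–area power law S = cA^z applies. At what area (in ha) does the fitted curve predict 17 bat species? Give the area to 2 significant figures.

z = ln(24/10) / ln(8432/350) = 0.8755 / 3.1819 = 0.2751
c = 10 / 350^0.2751 = 10 / 5.012 = 1.995
A = (17/1.995)^(1/0.2751) ⇒ ln A = ln(8.52)/0.2751 = 7.7865
A = e^7.7865 ≈ 2408 ha

2400 ha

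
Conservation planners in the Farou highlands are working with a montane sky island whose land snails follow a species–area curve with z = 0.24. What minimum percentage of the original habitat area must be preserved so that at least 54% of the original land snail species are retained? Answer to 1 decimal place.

Need (A_new/A_old)^0.24 = 0.54, so A_new/A_old = 0.54^(1/0.24) = 0.54^4.167
ln(A_new/A_old) = ln 0.54 / 0.24 = -0.6162 / 0.24 = -2.5674
A_new/A_old = e^-2.5674 ≈ 0.07673

7.7%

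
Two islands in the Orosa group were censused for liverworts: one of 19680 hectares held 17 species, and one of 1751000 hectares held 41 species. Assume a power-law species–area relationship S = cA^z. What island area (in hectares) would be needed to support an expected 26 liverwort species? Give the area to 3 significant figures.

172000 hectares

z = ln(41/17) / ln(1751000/19680) = 0.8804 / 4.4883 = 0.1961
c = 17 / 19680^0.1961 = 17 / 6.954 = 2.445
A = (26/2.445)^(1/0.1961) ⇒ ln A = ln(10.64)/0.1961 = 12.0535
A = e^12.0535 ≈ 171707 hectares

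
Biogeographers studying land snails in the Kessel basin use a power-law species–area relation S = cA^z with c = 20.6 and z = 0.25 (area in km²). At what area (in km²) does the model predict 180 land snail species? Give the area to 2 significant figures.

180 = 20.6 × A^0.25  ⇒  A^0.25 = 180/20.6 = 8.738
ln A = ln(8.738) / 0.25 = 2.1677 / 0.25 = 8.6707
A = e^8.6707 ≈ 5829 km²

5800 km²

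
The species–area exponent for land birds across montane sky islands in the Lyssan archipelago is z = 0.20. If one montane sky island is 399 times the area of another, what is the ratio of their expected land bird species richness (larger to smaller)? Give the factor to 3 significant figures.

3.31

S₂/S₁ = (A₂/A₁)^z = 399^0.2
ln(S₂/S₁) = 0.2 × ln 399 = 0.2 × 5.9890 = 1.1978
S₂/S₁ = e^1.1978 ≈ 3.313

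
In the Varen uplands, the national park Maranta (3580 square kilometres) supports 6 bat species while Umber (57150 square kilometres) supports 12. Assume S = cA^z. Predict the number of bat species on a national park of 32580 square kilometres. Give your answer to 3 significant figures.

10.4

z = ln(12/6) / ln(57150/3580) = 0.6931 / 2.7703 = 0.2502
c = 6 / 3580^0.2502 = 6 / 7.748 = 0.7744
S₃ = 0.7744 × 32580^0.2502 = 0.7744 × 13.46 ≈ 10.43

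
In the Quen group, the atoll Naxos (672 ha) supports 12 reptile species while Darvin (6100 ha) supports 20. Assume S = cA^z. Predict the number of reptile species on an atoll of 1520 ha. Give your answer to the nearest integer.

z = ln(20/12) / ln(6100/672) = 0.5108 / 2.2058 = 0.2316
c = 12 / 672^0.2316 = 12 / 4.516 = 2.657
S₃ = 2.657 × 1520^0.2316 = 2.657 × 5.456 ≈ 14.5

14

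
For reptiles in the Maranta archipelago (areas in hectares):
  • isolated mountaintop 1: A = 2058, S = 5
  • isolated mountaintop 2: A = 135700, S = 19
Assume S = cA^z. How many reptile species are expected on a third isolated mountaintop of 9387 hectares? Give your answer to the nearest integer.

8

z = ln(19/5) / ln(135700/2058) = 1.3350 / 4.1887 = 0.3187
c = 5 / 2058^0.3187 = 5 / 11.38 = 0.4395
S₃ = 0.4395 × 9387^0.3187 = 0.4395 × 18.45 ≈ 8.11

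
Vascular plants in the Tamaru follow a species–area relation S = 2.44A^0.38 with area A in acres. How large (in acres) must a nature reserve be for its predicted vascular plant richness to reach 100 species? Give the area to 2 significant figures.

18000 acres

100 = 2.44 × A^0.38  ⇒  A^0.38 = 100/2.44 = 40.98
ln A = ln(40.98) / 0.38 = 3.7132 / 0.38 = 9.7715
A = e^9.7715 ≈ 17527 acres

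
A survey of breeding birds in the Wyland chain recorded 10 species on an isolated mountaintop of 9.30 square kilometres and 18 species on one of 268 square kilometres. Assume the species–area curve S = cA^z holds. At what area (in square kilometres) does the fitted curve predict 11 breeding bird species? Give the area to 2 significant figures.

16 square kilometres

z = ln(18/10) / ln(268/9.3) = 0.5878 / 3.3610 = 0.1749
c = 10 / 9.3^0.1749 = 10 / 1.477 = 6.771
A = (11/6.771)^(1/0.1749) ⇒ ln A = ln(1.625)/0.1749 = 2.7750
A = e^2.7750 ≈ 16.04 square kilometres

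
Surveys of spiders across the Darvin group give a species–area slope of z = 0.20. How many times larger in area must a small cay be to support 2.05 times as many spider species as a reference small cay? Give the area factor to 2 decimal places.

36.21

(A₂/A₁)^0.2 = 2.05, so A₂/A₁ = 2.05^(1/0.2) = 2.05^5
ln(A₂/A₁) = ln 2.05 / 0.2 = 0.7178 / 0.2 = 3.5892
A₂/A₁ = e^3.5892 ≈ 36.21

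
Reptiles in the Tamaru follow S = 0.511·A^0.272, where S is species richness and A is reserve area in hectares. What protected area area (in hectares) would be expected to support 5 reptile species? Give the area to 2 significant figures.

4400 hectares

5 = 0.511 × A^0.272  ⇒  A^0.272 = 5/0.511 = 9.785
ln A = ln(9.785) / 0.272 = 2.2808 / 0.272 = 8.3854
A = e^8.3854 ≈ 4383 hectares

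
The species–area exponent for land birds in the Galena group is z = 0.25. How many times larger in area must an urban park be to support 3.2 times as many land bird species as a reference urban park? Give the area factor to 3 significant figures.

105

(A₂/A₁)^0.25 = 3.2, so A₂/A₁ = 3.2^(1/0.25) = 3.2^4
ln(A₂/A₁) = ln 3.2 / 0.25 = 1.1632 / 0.25 = 4.6526
A₂/A₁ = e^4.6526 ≈ 104.9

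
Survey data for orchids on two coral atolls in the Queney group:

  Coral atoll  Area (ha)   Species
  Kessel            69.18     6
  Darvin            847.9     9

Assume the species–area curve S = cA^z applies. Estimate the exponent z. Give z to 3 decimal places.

0.162

Taking logs: ln S = ln c + z ln A, so z = (ln S₂ − ln S₁)/(ln A₂ − ln A₁).
z = ln(9/6) / ln(847.9/69.18) = ln(1.5) / ln(12.26) = 0.4055 / 2.5061 = 0.1618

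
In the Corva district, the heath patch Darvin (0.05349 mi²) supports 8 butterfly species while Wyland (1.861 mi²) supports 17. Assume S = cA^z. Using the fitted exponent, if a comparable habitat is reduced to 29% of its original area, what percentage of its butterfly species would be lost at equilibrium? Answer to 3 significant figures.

z = ln(17/8) / ln(1.861/0.05349) = 0.7538 / 3.5494 = 0.2124
S_new/S_old = (A_new/A_old)^z = 0.29^0.2124 = exp(0.2124 × -1.2379) = 0.7688
Fraction lost = 1 − 0.7688 = 0.2312

23.1%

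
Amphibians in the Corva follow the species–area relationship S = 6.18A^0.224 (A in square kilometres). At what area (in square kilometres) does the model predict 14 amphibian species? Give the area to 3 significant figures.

38.5 square kilometres

14 = 6.18 × A^0.224  ⇒  A^0.224 = 14/6.18 = 2.265
ln A = ln(2.265) / 0.224 = 0.8177 / 0.224 = 3.6506
A = e^3.6506 ≈ 38.5 square kilometres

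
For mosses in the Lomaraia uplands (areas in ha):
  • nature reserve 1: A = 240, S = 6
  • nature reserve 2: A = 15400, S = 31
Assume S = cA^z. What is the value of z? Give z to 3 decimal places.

Taking logs: ln S = ln c + z ln A, so z = (ln S₂ − ln S₁)/(ln A₂ − ln A₁).
z = ln(31/6) / ln(15400/240) = ln(5.167) / ln(64.17) = 1.6422 / 4.1615 = 0.3946

0.395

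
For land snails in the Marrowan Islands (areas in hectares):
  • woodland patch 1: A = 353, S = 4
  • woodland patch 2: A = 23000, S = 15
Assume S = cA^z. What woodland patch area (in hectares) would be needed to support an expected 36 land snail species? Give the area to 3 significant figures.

z = ln(15/4) / ln(23000/353) = 1.3218 / 4.1768 = 0.3165
c = 4 / 353^0.3165 = 4 / 6.401 = 0.6249
A = (36/0.6249)^(1/0.3165) ⇒ ln A = ln(57.61)/0.3165 = 12.8098
A = e^12.8098 ≈ 365767 hectares

366000 hectares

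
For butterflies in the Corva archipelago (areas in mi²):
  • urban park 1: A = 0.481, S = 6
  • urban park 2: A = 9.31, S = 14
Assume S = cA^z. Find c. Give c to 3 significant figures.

7.40

z = ln(S₂/S₁) / ln(A₂/A₁) = ln(14/6) / ln(9.31/0.481) = 0.8473 / 2.9630 = 0.2860
c = S₁ / A₁^z = 6 / 0.481^0.2860 = 6 / 0.8112 = 7.397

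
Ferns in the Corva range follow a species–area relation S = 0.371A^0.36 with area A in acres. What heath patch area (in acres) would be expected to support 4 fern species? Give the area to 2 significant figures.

4 = 0.371 × A^0.36  ⇒  A^0.36 = 4/0.371 = 10.78
ln A = ln(10.78) / 0.36 = 2.3778 / 0.36 = 6.6051
A = e^6.6051 ≈ 738.9 acres

740 acres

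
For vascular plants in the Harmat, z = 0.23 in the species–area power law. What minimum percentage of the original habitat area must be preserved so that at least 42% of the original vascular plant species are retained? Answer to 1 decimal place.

Need (A_new/A_old)^0.23 = 0.42, so A_new/A_old = 0.42^(1/0.23) = 0.42^4.348
ln(A_new/A_old) = ln 0.42 / 0.23 = -0.8675 / 0.23 = -3.7717
A_new/A_old = e^-3.7717 ≈ 0.02301

2.3%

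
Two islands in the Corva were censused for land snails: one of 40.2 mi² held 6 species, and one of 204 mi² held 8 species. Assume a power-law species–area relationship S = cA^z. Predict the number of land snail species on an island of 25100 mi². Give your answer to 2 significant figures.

z = ln(8/6) / ln(204/40.2) = 0.2877 / 1.6243 = 0.1771
c = 6 / 40.2^0.1771 = 6 / 1.924 = 3.119
S₃ = 3.119 × 25100^0.1771 = 3.119 × 6.015 ≈ 18.76

19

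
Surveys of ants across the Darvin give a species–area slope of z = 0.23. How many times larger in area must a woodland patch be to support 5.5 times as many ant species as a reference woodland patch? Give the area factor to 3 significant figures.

1660

(A₂/A₁)^0.23 = 5.5, so A₂/A₁ = 5.5^(1/0.23) = 5.5^4.348
ln(A₂/A₁) = ln 5.5 / 0.23 = 1.7047 / 0.23 = 7.4119
A₂/A₁ = e^7.4119 ≈ 1656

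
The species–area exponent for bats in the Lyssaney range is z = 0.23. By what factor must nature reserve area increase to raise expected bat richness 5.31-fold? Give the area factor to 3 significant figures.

1420

(A₂/A₁)^0.23 = 5.31, so A₂/A₁ = 5.31^(1/0.23) = 5.31^4.348
ln(A₂/A₁) = ln 5.31 / 0.23 = 1.6696 / 0.23 = 7.2591
A₂/A₁ = e^7.2591 ≈ 1421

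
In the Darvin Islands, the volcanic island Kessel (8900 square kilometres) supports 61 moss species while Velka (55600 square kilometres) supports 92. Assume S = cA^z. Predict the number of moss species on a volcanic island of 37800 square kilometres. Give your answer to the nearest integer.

84

z = ln(92/61) / ln(55600/8900) = 0.4109 / 1.8321 = 0.2243
c = 61 / 8900^0.2243 = 61 / 7.687 = 7.935
S₃ = 7.935 × 37800^0.2243 = 7.935 × 10.63 ≈ 84.37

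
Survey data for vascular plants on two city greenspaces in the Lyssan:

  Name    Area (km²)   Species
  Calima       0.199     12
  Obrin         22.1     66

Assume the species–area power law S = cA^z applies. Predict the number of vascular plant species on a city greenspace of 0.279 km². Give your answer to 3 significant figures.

z = ln(66/12) / ln(22.1/0.199) = 1.7047 / 4.7100 = 0.3619
c = 12 / 0.199^0.3619 = 12 / 0.5575 = 21.53
S₃ = 21.53 × 0.279^0.3619 = 21.53 × 0.63 ≈ 13.56

13.6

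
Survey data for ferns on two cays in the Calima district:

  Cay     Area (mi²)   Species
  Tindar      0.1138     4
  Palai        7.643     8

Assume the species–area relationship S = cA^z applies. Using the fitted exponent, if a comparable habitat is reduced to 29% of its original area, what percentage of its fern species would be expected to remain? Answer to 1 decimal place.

81.6%

z = ln(8/4) / ln(7.643/0.1138) = 0.6931 / 4.2071 = 0.1648
S_new/S_old = (A_new/A_old)^z = 0.29^0.1648 = exp(0.1648 × -1.2379) = 0.8155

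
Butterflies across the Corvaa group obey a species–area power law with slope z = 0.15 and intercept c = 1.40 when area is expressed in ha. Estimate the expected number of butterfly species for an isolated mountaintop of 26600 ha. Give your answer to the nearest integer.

6 species

S = 1.4 × 26600^0.15 = 1.4 × 4.61 ≈ 6.454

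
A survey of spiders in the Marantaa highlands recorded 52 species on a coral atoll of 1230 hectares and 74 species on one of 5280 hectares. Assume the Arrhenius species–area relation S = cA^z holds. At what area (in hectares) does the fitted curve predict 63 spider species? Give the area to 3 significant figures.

z = ln(74/52) / ln(5280/1230) = 0.3528 / 1.4569 = 0.2422
c = 52 / 1230^0.2422 = 52 / 5.601 = 9.284
A = (63/9.284)^(1/0.2422) ⇒ ln A = ln(6.786)/0.2422 = 7.9071
A = e^7.9071 ≈ 2717 hectares

2720 hectares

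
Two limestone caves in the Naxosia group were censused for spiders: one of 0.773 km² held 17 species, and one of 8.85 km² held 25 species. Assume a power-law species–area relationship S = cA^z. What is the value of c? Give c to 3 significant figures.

17.7

z = ln(S₂/S₁) / ln(A₂/A₁) = ln(25/17) / ln(8.85/0.773) = 0.3857 / 2.4379 = 0.1582
c = S₁ / A₁^z = 17 / 0.773^0.1582 = 17 / 0.9601 = 17.71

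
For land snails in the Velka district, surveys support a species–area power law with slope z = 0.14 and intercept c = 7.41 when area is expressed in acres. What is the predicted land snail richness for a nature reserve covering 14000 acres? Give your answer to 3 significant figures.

28.2

S = 7.41 × 14000^0.14 = 7.41 × 3.806 ≈ 28.2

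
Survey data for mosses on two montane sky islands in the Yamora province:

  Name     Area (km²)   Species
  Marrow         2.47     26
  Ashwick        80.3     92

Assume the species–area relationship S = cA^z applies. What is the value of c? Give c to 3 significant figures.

18.7

z = ln(S₂/S₁) / ln(A₂/A₁) = ln(92/26) / ln(80.3/2.47) = 1.2637 / 3.4816 = 0.3630
c = S₁ / A₁^z = 26 / 2.47^0.3630 = 26 / 1.388 = 18.73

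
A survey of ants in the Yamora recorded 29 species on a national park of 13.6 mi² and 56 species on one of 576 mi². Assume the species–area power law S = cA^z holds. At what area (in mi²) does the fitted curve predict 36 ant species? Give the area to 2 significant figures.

z = ln(56/29) / ln(576/13.6) = 0.6581 / 3.7460 = 0.1757
c = 29 / 13.6^0.1757 = 29 / 1.582 = 18.33
A = (36/18.33)^(1/0.1757) ⇒ ln A = ln(1.963)/0.1757 = 3.8409
A = e^3.8409 ≈ 46.57 mi²

47 mi²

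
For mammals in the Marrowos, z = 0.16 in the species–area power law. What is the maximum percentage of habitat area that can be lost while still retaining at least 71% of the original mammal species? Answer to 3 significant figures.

Need (A_new/A_old)^0.16 = 0.71, so A_new/A_old = 0.71^(1/0.16) = 0.71^6.25
ln(A_new/A_old) = ln 0.71 / 0.16 = -0.3425 / 0.16 = -2.1406
A_new/A_old = e^-2.1406 ≈ 0.1176
Fraction that can be lost = 1 − 0.1176 = 0.8824

88.2%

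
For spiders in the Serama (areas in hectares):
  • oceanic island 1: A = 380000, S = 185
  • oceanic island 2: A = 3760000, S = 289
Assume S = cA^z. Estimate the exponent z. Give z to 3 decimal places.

0.195

Taking logs: ln S = ln c + z ln A, so z = (ln S₂ − ln S₁)/(ln A₂ − ln A₁).
z = ln(289/185) / ln(3760000/380000) = ln(1.562) / ln(9.895) = 0.4461 / 2.2920 = 0.1946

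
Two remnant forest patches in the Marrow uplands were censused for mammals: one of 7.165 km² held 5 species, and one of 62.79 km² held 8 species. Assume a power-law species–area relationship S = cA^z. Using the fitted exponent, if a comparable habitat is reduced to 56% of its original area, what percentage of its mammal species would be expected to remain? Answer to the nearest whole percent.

88%

z = ln(8/5) / ln(62.79/7.165) = 0.4700 / 2.1706 = 0.2165
S_new/S_old = (A_new/A_old)^z = 0.56^0.2165 = exp(0.2165 × -0.5798) = 0.882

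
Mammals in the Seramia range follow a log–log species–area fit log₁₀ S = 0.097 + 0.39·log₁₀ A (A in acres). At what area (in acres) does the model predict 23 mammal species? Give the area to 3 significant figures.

23 = 1.25 × A^0.39  ⇒  A^0.39 = 23/1.25 = 18.4
ln A = ln(18.4) / 0.39 = 2.9121 / 0.39 = 7.4670
A = e^7.4670 ≈ 1749 acres

1750 acres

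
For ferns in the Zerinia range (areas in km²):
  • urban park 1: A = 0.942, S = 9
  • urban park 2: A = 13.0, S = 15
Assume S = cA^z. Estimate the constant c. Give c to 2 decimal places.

z = ln(S₂/S₁) / ln(A₂/A₁) = ln(15/9) / ln(13/0.942) = 0.5108 / 2.6247 = 0.1946
c = S₁ / A₁^z = 9 / 0.942^0.1946 = 9 / 0.9884 = 9.105

9.11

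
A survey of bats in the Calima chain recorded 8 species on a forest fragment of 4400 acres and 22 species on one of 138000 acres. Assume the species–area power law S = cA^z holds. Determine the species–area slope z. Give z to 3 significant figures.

0.294

Taking logs: ln S = ln c + z ln A, so z = (ln S₂ − ln S₁)/(ln A₂ − ln A₁).
z = ln(22/8) / ln(138000/4400) = ln(2.75) / ln(31.36) = 1.0116 / 3.4456 = 0.2936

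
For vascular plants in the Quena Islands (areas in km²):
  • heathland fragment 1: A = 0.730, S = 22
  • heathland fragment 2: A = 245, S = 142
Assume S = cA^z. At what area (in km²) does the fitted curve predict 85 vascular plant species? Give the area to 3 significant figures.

z = ln(142/22) / ln(245/0.73) = 1.8648 / 5.8160 = 0.3206
c = 22 / 0.73^0.3206 = 22 / 0.904 = 24.34
A = (85/24.34)^(1/0.3206) ⇒ ln A = ln(3.493)/0.3206 = 3.9007
A = e^3.9007 ≈ 49.44 km²

49.4 km²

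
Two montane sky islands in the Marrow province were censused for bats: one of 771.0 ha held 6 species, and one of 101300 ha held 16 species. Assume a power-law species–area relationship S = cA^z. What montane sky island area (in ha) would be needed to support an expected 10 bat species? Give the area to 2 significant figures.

z = ln(16/6) / ln(101300/771) = 0.9808 / 4.8782 = 0.2011
c = 6 / 771^0.2011 = 6 / 3.806 = 1.576
A = (10/1.576)^(1/0.2011) ⇒ ln A = ln(6.344)/0.2011 = 9.1883
A = e^9.1883 ≈ 9782 ha

9800 ha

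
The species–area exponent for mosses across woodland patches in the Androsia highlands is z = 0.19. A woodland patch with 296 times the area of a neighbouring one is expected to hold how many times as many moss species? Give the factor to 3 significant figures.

S₂/S₁ = (A₂/A₁)^z = 296^0.19
ln(S₂/S₁) = 0.19 × ln 296 = 0.19 × 5.6904 = 1.0812
S₂/S₁ = e^1.0812 ≈ 2.948

2.95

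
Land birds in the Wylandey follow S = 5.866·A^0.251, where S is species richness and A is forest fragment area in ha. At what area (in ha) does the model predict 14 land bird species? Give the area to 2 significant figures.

32 ha

14 = 5.866 × A^0.251  ⇒  A^0.251 = 14/5.866 = 2.387
ln A = ln(2.387) / 0.251 = 0.8699 / 0.251 = 3.4657
A = e^3.4657 ≈ 32 ha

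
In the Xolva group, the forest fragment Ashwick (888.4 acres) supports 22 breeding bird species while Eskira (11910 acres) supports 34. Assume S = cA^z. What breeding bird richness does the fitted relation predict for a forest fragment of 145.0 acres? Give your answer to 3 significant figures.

16.2

z = ln(34/22) / ln(11910/888.4) = 0.4353 / 2.5957 = 0.1677
c = 22 / 888.4^0.1677 = 22 / 3.122 = 7.046
S₃ = 7.046 × 145^0.1677 = 7.046 × 2.304 ≈ 16.23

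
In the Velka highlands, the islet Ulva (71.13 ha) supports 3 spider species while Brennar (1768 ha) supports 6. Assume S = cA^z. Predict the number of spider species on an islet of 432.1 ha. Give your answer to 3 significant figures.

z = ln(6/3) / ln(1768/71.13) = 0.6931 / 3.2131 = 0.2157
c = 3 / 71.13^0.2157 = 3 / 2.509 = 1.196
S₃ = 1.196 × 432.1^0.2157 = 1.196 × 3.703 ≈ 4.427

4.43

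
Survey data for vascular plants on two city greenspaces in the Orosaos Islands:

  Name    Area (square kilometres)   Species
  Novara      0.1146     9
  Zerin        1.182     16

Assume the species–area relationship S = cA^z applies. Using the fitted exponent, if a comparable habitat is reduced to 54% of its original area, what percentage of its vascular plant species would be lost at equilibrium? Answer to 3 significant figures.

z = ln(16/9) / ln(1.182/0.1146) = 0.5754 / 2.3335 = 0.2466
S_new/S_old = (A_new/A_old)^z = 0.54^0.2466 = exp(0.2466 × -0.6162) = 0.859
Fraction lost = 1 − 0.859 = 0.141

14.1%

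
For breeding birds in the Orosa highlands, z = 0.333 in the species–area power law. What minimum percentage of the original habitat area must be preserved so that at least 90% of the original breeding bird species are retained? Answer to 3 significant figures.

Need (A_new/A_old)^0.333 = 0.9, so A_new/A_old = 0.9^(1/0.333) = 0.9^3.003
ln(A_new/A_old) = ln 0.9 / 0.333 = -0.1054 / 0.333 = -0.3164
A_new/A_old = e^-0.3164 ≈ 0.7288

72.9%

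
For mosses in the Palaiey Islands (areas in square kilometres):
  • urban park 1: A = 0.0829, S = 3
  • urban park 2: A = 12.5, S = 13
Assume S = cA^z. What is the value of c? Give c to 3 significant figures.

6.21

z = ln(S₂/S₁) / ln(A₂/A₁) = ln(13/3) / ln(12.5/0.0829) = 1.4663 / 5.0158 = 0.2923
c = S₁ / A₁^z = 3 / 0.0829^0.2923 = 3 / 0.4829 = 6.213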